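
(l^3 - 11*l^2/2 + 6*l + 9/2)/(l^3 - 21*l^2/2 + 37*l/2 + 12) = (l - 3)/(l - 8)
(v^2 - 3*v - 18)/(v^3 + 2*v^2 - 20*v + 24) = (v^2 - 3*v - 18)/(v^3 + 2*v^2 - 20*v + 24)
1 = 1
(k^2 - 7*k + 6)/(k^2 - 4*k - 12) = (k - 1)/(k + 2)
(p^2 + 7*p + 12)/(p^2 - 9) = (p + 4)/(p - 3)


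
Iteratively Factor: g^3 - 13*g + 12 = (g + 4)*(g^2 - 4*g + 3) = (g - 3)*(g + 4)*(g - 1)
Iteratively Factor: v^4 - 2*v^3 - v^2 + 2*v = (v - 1)*(v^3 - v^2 - 2*v) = (v - 2)*(v - 1)*(v^2 + v) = (v - 2)*(v - 1)*(v + 1)*(v)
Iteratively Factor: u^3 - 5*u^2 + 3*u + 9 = (u - 3)*(u^2 - 2*u - 3) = (u - 3)*(u + 1)*(u - 3)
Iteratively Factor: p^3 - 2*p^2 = (p)*(p^2 - 2*p) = p*(p - 2)*(p)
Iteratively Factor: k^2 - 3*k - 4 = (k + 1)*(k - 4)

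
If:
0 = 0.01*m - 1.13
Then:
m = 113.00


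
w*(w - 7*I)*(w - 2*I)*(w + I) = w^4 - 8*I*w^3 - 5*w^2 - 14*I*w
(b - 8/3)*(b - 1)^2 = b^3 - 14*b^2/3 + 19*b/3 - 8/3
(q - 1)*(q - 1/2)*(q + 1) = q^3 - q^2/2 - q + 1/2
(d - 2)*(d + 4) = d^2 + 2*d - 8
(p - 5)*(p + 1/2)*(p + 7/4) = p^3 - 11*p^2/4 - 83*p/8 - 35/8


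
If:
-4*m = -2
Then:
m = 1/2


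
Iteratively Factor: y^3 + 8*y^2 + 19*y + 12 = (y + 1)*(y^2 + 7*y + 12) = (y + 1)*(y + 4)*(y + 3)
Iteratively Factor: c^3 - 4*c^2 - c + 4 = (c + 1)*(c^2 - 5*c + 4) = (c - 1)*(c + 1)*(c - 4)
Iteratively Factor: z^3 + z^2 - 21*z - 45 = (z + 3)*(z^2 - 2*z - 15) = (z + 3)^2*(z - 5)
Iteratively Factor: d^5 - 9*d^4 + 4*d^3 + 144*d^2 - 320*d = (d + 4)*(d^4 - 13*d^3 + 56*d^2 - 80*d) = (d - 4)*(d + 4)*(d^3 - 9*d^2 + 20*d) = (d - 5)*(d - 4)*(d + 4)*(d^2 - 4*d) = (d - 5)*(d - 4)^2*(d + 4)*(d)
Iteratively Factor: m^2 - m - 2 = (m - 2)*(m + 1)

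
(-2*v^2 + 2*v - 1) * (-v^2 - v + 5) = 2*v^4 - 11*v^2 + 11*v - 5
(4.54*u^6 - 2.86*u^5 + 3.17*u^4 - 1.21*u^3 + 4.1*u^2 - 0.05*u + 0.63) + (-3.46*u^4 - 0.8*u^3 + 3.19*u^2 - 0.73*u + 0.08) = 4.54*u^6 - 2.86*u^5 - 0.29*u^4 - 2.01*u^3 + 7.29*u^2 - 0.78*u + 0.71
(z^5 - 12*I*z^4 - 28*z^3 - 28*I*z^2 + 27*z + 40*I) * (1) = z^5 - 12*I*z^4 - 28*z^3 - 28*I*z^2 + 27*z + 40*I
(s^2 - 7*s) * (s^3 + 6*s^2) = s^5 - s^4 - 42*s^3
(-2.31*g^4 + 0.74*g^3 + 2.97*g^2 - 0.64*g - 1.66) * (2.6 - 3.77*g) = 8.7087*g^5 - 8.7958*g^4 - 9.2729*g^3 + 10.1348*g^2 + 4.5942*g - 4.316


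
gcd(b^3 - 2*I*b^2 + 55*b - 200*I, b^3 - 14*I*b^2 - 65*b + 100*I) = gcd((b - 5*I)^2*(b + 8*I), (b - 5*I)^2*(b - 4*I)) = b^2 - 10*I*b - 25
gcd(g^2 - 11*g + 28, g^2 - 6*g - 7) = g - 7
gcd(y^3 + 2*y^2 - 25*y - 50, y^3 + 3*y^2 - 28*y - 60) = y^2 - 3*y - 10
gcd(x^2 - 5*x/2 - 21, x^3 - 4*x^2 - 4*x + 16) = 1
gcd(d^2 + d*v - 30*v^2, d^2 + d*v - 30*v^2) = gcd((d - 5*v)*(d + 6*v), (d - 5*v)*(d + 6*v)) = -d^2 - d*v + 30*v^2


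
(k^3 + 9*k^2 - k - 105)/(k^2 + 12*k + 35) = k - 3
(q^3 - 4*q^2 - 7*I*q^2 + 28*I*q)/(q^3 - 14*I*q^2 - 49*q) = (q - 4)/(q - 7*I)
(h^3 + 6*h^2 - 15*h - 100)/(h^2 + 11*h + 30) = (h^2 + h - 20)/(h + 6)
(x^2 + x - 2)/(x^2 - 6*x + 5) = (x + 2)/(x - 5)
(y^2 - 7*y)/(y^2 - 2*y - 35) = y/(y + 5)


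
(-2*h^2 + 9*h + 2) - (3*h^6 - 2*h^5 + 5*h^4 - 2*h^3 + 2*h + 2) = -3*h^6 + 2*h^5 - 5*h^4 + 2*h^3 - 2*h^2 + 7*h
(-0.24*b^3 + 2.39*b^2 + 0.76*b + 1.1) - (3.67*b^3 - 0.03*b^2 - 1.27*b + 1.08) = -3.91*b^3 + 2.42*b^2 + 2.03*b + 0.02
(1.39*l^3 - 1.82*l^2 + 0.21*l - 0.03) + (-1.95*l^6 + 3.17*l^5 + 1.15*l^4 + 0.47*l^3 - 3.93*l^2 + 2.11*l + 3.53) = -1.95*l^6 + 3.17*l^5 + 1.15*l^4 + 1.86*l^3 - 5.75*l^2 + 2.32*l + 3.5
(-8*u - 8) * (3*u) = -24*u^2 - 24*u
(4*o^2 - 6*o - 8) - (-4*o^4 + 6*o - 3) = 4*o^4 + 4*o^2 - 12*o - 5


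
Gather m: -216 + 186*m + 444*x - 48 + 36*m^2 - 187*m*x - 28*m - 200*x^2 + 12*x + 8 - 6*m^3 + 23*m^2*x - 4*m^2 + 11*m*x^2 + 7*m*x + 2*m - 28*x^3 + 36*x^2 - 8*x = -6*m^3 + m^2*(23*x + 32) + m*(11*x^2 - 180*x + 160) - 28*x^3 - 164*x^2 + 448*x - 256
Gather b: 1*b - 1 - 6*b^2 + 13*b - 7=-6*b^2 + 14*b - 8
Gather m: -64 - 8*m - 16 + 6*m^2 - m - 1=6*m^2 - 9*m - 81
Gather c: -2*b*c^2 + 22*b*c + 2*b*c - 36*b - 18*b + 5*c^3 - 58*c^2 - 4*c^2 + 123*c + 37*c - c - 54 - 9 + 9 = -54*b + 5*c^3 + c^2*(-2*b - 62) + c*(24*b + 159) - 54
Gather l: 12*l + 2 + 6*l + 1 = 18*l + 3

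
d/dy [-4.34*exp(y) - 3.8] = -4.34*exp(y)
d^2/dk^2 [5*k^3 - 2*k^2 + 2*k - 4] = 30*k - 4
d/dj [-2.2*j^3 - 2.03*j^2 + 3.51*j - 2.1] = -6.6*j^2 - 4.06*j + 3.51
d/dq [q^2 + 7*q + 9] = 2*q + 7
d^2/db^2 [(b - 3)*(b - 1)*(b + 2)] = 6*b - 4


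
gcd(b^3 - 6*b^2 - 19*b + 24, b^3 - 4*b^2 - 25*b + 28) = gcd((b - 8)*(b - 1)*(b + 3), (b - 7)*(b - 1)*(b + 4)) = b - 1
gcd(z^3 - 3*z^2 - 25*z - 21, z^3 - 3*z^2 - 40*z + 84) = z - 7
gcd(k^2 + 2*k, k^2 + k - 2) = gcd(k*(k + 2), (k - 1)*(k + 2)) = k + 2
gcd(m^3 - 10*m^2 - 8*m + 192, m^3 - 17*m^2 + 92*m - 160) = m - 8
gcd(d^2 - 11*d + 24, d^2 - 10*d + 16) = d - 8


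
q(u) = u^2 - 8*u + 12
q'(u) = 2*u - 8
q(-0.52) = 16.43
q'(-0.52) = -9.04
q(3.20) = -3.36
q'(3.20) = -1.60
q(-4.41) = 66.73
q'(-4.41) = -16.82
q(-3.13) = 46.84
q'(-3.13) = -14.26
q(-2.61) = 39.69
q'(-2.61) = -13.22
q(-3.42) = 51.06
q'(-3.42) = -14.84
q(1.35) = 3.02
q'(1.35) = -5.30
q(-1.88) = 30.57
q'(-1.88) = -11.76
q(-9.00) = 165.00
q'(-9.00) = -26.00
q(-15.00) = 357.00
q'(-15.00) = -38.00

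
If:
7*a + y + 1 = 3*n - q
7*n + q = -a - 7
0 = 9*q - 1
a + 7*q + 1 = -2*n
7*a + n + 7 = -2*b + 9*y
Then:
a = 16/45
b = -3133/90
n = -16/15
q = 1/9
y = -34/5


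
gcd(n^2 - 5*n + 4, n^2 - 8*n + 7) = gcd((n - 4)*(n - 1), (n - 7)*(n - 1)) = n - 1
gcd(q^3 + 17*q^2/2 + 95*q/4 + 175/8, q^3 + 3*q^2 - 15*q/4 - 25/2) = q^2 + 5*q + 25/4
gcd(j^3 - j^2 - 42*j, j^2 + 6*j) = j^2 + 6*j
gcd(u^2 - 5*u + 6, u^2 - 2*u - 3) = u - 3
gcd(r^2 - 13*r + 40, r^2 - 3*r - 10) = r - 5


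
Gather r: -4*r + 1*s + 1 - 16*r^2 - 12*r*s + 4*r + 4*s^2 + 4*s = -16*r^2 - 12*r*s + 4*s^2 + 5*s + 1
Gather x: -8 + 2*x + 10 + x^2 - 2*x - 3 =x^2 - 1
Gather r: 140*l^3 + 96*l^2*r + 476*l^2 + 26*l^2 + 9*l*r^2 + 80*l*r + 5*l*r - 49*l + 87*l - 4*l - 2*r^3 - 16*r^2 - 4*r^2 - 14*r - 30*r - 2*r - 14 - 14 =140*l^3 + 502*l^2 + 34*l - 2*r^3 + r^2*(9*l - 20) + r*(96*l^2 + 85*l - 46) - 28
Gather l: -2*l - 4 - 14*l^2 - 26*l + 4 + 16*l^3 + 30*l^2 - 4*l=16*l^3 + 16*l^2 - 32*l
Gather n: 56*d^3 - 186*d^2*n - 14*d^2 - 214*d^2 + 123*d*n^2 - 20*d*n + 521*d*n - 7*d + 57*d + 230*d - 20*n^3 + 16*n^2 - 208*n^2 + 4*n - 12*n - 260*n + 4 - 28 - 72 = 56*d^3 - 228*d^2 + 280*d - 20*n^3 + n^2*(123*d - 192) + n*(-186*d^2 + 501*d - 268) - 96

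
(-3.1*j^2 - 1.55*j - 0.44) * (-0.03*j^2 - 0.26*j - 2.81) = 0.093*j^4 + 0.8525*j^3 + 9.1272*j^2 + 4.4699*j + 1.2364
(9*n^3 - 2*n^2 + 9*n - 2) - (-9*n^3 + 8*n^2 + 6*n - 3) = 18*n^3 - 10*n^2 + 3*n + 1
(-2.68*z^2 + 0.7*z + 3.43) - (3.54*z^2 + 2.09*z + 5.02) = -6.22*z^2 - 1.39*z - 1.59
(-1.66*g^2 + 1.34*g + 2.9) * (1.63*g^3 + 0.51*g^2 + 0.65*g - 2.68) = -2.7058*g^5 + 1.3376*g^4 + 4.3314*g^3 + 6.7988*g^2 - 1.7062*g - 7.772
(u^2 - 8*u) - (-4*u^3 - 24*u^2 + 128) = 4*u^3 + 25*u^2 - 8*u - 128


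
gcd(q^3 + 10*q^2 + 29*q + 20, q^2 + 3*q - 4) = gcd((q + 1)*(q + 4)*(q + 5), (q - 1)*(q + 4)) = q + 4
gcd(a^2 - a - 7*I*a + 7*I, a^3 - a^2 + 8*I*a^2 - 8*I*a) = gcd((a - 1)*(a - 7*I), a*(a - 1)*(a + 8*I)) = a - 1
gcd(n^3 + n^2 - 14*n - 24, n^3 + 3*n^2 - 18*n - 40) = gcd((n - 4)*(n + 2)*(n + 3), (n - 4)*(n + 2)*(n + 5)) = n^2 - 2*n - 8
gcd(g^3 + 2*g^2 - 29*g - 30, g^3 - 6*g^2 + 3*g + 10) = g^2 - 4*g - 5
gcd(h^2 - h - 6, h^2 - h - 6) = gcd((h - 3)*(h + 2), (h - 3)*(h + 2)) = h^2 - h - 6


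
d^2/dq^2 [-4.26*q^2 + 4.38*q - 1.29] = -8.52000000000000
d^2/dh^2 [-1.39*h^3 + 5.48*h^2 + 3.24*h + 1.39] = 10.96 - 8.34*h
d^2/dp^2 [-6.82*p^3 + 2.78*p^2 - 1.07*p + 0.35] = 5.56 - 40.92*p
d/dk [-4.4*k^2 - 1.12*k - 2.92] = -8.8*k - 1.12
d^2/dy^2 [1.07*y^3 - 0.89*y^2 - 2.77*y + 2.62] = 6.42*y - 1.78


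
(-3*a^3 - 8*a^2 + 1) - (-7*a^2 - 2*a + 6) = -3*a^3 - a^2 + 2*a - 5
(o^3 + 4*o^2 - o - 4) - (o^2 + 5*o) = o^3 + 3*o^2 - 6*o - 4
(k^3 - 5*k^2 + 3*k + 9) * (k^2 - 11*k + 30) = k^5 - 16*k^4 + 88*k^3 - 174*k^2 - 9*k + 270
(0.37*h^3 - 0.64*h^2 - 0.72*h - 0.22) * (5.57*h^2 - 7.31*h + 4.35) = 2.0609*h^5 - 6.2695*h^4 + 2.2775*h^3 + 1.2538*h^2 - 1.5238*h - 0.957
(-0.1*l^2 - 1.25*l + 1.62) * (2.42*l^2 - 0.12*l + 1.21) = -0.242*l^4 - 3.013*l^3 + 3.9494*l^2 - 1.7069*l + 1.9602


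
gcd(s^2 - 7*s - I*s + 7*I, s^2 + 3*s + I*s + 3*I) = 1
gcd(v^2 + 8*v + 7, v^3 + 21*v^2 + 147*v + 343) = v + 7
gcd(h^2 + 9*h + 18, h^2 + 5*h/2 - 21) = h + 6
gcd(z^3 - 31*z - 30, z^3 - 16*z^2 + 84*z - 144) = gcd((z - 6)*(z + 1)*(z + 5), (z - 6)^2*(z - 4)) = z - 6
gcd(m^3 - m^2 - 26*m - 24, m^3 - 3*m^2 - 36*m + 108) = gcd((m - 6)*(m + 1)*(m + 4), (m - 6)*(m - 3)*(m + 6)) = m - 6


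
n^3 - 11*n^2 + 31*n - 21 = (n - 7)*(n - 3)*(n - 1)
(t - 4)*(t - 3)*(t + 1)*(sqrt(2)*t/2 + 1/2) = sqrt(2)*t^4/2 - 3*sqrt(2)*t^3 + t^3/2 - 3*t^2 + 5*sqrt(2)*t^2/2 + 5*t/2 + 6*sqrt(2)*t + 6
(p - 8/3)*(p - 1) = p^2 - 11*p/3 + 8/3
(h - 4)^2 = h^2 - 8*h + 16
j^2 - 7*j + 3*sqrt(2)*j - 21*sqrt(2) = (j - 7)*(j + 3*sqrt(2))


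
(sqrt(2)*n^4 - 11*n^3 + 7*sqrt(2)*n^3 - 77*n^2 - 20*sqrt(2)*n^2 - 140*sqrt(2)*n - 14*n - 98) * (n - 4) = sqrt(2)*n^5 - 11*n^4 + 3*sqrt(2)*n^4 - 48*sqrt(2)*n^3 - 33*n^3 - 60*sqrt(2)*n^2 + 294*n^2 - 42*n + 560*sqrt(2)*n + 392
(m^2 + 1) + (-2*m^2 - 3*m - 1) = -m^2 - 3*m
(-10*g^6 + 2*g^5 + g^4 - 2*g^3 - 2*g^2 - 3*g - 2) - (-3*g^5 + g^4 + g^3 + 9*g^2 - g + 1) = -10*g^6 + 5*g^5 - 3*g^3 - 11*g^2 - 2*g - 3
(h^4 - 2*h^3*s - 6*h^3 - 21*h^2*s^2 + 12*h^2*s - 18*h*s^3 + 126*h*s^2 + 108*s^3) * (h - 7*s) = h^5 - 9*h^4*s - 6*h^4 - 7*h^3*s^2 + 54*h^3*s + 129*h^2*s^3 + 42*h^2*s^2 + 126*h*s^4 - 774*h*s^3 - 756*s^4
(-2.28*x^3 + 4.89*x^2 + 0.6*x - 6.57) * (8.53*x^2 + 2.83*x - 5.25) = -19.4484*x^5 + 35.2593*x^4 + 30.9267*x^3 - 80.0166*x^2 - 21.7431*x + 34.4925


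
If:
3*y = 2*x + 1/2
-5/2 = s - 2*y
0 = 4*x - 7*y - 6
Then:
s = -33/2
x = -43/4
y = -7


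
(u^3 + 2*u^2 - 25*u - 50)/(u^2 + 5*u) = u - 3 - 10/u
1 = 1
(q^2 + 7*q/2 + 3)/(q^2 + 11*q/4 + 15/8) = 4*(q + 2)/(4*q + 5)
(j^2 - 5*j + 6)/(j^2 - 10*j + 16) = (j - 3)/(j - 8)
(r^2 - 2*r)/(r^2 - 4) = r/(r + 2)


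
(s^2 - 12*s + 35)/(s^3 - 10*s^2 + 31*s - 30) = (s - 7)/(s^2 - 5*s + 6)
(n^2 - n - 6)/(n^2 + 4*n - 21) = (n + 2)/(n + 7)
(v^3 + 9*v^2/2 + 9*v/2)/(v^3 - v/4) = 2*(2*v^2 + 9*v + 9)/(4*v^2 - 1)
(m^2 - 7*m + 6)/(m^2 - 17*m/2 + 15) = 2*(m - 1)/(2*m - 5)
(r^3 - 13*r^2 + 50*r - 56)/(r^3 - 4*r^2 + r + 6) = (r^2 - 11*r + 28)/(r^2 - 2*r - 3)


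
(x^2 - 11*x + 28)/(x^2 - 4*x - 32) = (-x^2 + 11*x - 28)/(-x^2 + 4*x + 32)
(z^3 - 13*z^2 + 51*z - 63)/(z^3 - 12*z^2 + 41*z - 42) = (z - 3)/(z - 2)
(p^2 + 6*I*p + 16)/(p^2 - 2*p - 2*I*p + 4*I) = (p + 8*I)/(p - 2)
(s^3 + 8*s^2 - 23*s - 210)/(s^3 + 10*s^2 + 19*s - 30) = (s^2 + 2*s - 35)/(s^2 + 4*s - 5)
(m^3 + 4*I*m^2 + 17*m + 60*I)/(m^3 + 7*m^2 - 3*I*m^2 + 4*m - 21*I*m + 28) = (m^2 + 8*I*m - 15)/(m^2 + m*(7 + I) + 7*I)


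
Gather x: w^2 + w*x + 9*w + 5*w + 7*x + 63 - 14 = w^2 + 14*w + x*(w + 7) + 49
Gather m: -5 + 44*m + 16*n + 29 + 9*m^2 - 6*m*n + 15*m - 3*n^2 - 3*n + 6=9*m^2 + m*(59 - 6*n) - 3*n^2 + 13*n + 30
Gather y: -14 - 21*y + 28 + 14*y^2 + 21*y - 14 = 14*y^2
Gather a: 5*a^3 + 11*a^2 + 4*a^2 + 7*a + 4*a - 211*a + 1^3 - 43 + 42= 5*a^3 + 15*a^2 - 200*a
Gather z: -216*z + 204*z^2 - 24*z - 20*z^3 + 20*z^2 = -20*z^3 + 224*z^2 - 240*z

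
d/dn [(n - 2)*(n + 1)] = 2*n - 1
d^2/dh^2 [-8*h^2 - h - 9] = -16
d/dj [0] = 0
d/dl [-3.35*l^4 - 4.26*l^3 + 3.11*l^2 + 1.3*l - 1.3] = -13.4*l^3 - 12.78*l^2 + 6.22*l + 1.3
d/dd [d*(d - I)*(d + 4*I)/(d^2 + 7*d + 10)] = (d^4 + 14*d^3 + d^2*(26 + 21*I) + 60*I*d + 40)/(d^4 + 14*d^3 + 69*d^2 + 140*d + 100)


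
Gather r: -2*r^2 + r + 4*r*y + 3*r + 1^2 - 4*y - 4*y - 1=-2*r^2 + r*(4*y + 4) - 8*y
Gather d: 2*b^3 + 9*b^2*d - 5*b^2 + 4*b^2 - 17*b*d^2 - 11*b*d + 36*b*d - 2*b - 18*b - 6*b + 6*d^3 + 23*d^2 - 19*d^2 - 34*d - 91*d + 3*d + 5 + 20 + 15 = 2*b^3 - b^2 - 26*b + 6*d^3 + d^2*(4 - 17*b) + d*(9*b^2 + 25*b - 122) + 40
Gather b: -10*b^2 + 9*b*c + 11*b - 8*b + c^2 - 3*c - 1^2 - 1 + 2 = -10*b^2 + b*(9*c + 3) + c^2 - 3*c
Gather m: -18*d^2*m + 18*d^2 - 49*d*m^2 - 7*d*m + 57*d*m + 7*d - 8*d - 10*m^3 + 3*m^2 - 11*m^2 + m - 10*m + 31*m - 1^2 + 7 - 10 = 18*d^2 - d - 10*m^3 + m^2*(-49*d - 8) + m*(-18*d^2 + 50*d + 22) - 4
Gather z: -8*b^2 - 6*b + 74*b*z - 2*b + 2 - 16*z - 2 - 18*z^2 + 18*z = -8*b^2 - 8*b - 18*z^2 + z*(74*b + 2)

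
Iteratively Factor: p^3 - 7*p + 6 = (p - 1)*(p^2 + p - 6) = (p - 2)*(p - 1)*(p + 3)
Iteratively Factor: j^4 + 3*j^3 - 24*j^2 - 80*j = (j + 4)*(j^3 - j^2 - 20*j) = (j - 5)*(j + 4)*(j^2 + 4*j) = j*(j - 5)*(j + 4)*(j + 4)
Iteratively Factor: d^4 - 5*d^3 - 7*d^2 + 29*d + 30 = (d + 1)*(d^3 - 6*d^2 - d + 30) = (d - 3)*(d + 1)*(d^2 - 3*d - 10) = (d - 5)*(d - 3)*(d + 1)*(d + 2)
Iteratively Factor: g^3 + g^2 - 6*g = (g + 3)*(g^2 - 2*g) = g*(g + 3)*(g - 2)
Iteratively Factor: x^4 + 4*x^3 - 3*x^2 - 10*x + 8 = (x - 1)*(x^3 + 5*x^2 + 2*x - 8) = (x - 1)*(x + 4)*(x^2 + x - 2) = (x - 1)^2*(x + 4)*(x + 2)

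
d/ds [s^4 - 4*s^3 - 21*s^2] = 2*s*(2*s^2 - 6*s - 21)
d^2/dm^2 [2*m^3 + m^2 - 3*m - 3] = 12*m + 2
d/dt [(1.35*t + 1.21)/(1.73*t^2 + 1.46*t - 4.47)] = (2.3355*t^2 + 1.971*t - (1.35*t + 1.21)*(3.46*t + 1.46) - 6.0345)/(1.73*t^2 + 1.46*t - 4.47)^2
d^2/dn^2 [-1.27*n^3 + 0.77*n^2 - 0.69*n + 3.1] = 1.54 - 7.62*n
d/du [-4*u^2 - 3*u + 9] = -8*u - 3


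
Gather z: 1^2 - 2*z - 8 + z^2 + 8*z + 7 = z^2 + 6*z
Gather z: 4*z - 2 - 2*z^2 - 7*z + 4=-2*z^2 - 3*z + 2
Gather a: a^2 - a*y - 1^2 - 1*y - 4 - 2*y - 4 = a^2 - a*y - 3*y - 9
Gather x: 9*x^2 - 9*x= 9*x^2 - 9*x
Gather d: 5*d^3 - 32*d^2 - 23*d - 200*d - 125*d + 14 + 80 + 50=5*d^3 - 32*d^2 - 348*d + 144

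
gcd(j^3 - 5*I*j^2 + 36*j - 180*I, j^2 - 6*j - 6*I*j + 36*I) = j - 6*I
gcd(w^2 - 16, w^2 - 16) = w^2 - 16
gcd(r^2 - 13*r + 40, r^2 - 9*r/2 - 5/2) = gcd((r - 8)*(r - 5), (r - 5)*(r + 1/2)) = r - 5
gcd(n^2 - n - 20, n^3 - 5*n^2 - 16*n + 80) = n^2 - n - 20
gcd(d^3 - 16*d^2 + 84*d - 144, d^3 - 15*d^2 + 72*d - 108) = d^2 - 12*d + 36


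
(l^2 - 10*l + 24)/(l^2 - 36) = (l - 4)/(l + 6)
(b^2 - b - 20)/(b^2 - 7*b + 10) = (b + 4)/(b - 2)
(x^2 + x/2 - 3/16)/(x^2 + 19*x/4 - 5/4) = (x + 3/4)/(x + 5)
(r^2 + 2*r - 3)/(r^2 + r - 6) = (r - 1)/(r - 2)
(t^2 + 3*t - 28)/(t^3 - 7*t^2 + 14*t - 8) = (t + 7)/(t^2 - 3*t + 2)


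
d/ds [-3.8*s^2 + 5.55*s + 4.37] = 5.55 - 7.6*s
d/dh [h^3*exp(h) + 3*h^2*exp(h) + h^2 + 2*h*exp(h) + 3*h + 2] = h^3*exp(h) + 6*h^2*exp(h) + 8*h*exp(h) + 2*h + 2*exp(h) + 3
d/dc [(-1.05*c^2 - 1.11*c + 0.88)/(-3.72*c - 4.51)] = (3.906*c^2 + 9.471*c + 8.2797)/(13.8384*c^2 + 33.5544*c + 20.3401)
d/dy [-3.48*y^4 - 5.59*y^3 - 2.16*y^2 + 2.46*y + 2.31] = -13.92*y^3 - 16.77*y^2 - 4.32*y + 2.46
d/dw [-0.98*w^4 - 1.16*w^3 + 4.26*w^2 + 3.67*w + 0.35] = -3.92*w^3 - 3.48*w^2 + 8.52*w + 3.67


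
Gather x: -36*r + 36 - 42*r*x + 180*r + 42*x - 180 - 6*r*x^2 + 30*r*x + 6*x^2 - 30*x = 144*r + x^2*(6 - 6*r) + x*(12 - 12*r) - 144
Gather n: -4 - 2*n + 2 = -2*n - 2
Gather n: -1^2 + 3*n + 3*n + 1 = 6*n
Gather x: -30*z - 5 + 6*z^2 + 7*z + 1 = 6*z^2 - 23*z - 4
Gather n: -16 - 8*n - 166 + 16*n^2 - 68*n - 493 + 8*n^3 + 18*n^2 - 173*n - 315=8*n^3 + 34*n^2 - 249*n - 990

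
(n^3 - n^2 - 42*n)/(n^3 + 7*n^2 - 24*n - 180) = n*(n - 7)/(n^2 + n - 30)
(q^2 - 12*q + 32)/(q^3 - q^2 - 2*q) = (-q^2 + 12*q - 32)/(q*(-q^2 + q + 2))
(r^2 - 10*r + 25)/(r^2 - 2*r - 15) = (r - 5)/(r + 3)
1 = 1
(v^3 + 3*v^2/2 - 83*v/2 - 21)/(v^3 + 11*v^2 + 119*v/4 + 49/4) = 2*(v - 6)/(2*v + 7)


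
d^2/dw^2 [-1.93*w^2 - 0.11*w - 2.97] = -3.86000000000000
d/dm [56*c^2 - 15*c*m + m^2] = -15*c + 2*m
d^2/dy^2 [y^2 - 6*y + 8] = 2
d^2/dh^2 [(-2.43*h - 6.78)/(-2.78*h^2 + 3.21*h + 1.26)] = ((-40.5324*h - 22.0962)*(-2.78*h^2 + 3.21*h + 1.26) - (2.43*h + 6.78)*(5.56*h - 3.21)*(11.12*h - 6.42))/(-2.78*h^2 + 3.21*h + 1.26)^3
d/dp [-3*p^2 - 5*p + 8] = -6*p - 5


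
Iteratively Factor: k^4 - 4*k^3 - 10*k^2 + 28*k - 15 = (k - 1)*(k^3 - 3*k^2 - 13*k + 15) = (k - 1)*(k + 3)*(k^2 - 6*k + 5) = (k - 5)*(k - 1)*(k + 3)*(k - 1)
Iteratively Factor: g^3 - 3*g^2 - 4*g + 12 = (g - 2)*(g^2 - g - 6) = (g - 3)*(g - 2)*(g + 2)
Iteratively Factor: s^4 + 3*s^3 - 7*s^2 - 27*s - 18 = (s - 3)*(s^3 + 6*s^2 + 11*s + 6) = (s - 3)*(s + 1)*(s^2 + 5*s + 6) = (s - 3)*(s + 1)*(s + 2)*(s + 3)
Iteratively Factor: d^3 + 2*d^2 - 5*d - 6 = (d + 3)*(d^2 - d - 2) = (d - 2)*(d + 3)*(d + 1)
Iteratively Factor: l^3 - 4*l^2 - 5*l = (l + 1)*(l^2 - 5*l) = l*(l + 1)*(l - 5)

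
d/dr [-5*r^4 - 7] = -20*r^3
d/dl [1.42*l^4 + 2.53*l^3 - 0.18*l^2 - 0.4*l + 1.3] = 5.68*l^3 + 7.59*l^2 - 0.36*l - 0.4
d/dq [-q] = -1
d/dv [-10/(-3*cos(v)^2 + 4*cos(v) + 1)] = 20*(3*cos(v) - 2)*sin(v)/(-3*cos(v)^2 + 4*cos(v) + 1)^2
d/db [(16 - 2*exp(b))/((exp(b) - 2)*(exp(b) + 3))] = 2*(exp(2*b) - 16*exp(b) - 2)*exp(b)/(exp(4*b) + 2*exp(3*b) - 11*exp(2*b) - 12*exp(b) + 36)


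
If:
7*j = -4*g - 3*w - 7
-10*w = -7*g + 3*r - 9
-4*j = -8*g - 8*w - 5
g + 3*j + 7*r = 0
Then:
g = -8325/8504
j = -1037/2126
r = 2967/8504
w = 117/1063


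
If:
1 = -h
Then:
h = -1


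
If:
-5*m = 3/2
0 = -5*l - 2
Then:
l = -2/5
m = -3/10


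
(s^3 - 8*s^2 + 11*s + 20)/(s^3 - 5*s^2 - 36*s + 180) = (s^2 - 3*s - 4)/(s^2 - 36)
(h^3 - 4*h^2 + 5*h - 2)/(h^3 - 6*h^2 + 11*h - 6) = (h - 1)/(h - 3)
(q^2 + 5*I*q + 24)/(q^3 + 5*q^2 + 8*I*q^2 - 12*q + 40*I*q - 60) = (q^2 + 5*I*q + 24)/(q^3 + q^2*(5 + 8*I) + q*(-12 + 40*I) - 60)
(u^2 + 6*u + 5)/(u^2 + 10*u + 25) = (u + 1)/(u + 5)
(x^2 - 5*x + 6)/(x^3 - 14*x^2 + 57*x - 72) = (x - 2)/(x^2 - 11*x + 24)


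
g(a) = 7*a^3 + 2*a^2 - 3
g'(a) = 21*a^2 + 4*a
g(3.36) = 285.11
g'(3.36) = 250.52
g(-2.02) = -52.54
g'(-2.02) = 77.61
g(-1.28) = -14.40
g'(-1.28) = 29.29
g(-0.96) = -7.35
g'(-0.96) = 15.51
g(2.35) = 98.89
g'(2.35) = 125.37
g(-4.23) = -497.02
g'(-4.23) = 358.83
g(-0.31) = -3.02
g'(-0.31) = 0.78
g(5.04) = 943.97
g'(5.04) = 553.59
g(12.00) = 12381.00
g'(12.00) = 3072.00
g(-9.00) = -4944.00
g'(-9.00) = 1665.00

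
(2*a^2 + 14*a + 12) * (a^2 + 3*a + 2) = 2*a^4 + 20*a^3 + 58*a^2 + 64*a + 24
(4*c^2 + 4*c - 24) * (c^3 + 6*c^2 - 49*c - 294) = 4*c^5 + 28*c^4 - 196*c^3 - 1516*c^2 + 7056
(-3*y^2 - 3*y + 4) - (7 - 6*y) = -3*y^2 + 3*y - 3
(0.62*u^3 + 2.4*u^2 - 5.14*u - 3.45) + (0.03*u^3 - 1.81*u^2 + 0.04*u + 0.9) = 0.65*u^3 + 0.59*u^2 - 5.1*u - 2.55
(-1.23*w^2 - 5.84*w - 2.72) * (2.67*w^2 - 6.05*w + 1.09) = -3.2841*w^4 - 8.1513*w^3 + 26.7289*w^2 + 10.0904*w - 2.9648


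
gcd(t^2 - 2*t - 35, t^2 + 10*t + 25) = t + 5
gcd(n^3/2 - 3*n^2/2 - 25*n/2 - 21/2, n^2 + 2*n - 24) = 1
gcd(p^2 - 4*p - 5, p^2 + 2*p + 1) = p + 1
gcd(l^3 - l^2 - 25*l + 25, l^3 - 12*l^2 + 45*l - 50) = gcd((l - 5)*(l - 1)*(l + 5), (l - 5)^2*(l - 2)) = l - 5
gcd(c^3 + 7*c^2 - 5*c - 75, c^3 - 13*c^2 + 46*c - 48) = c - 3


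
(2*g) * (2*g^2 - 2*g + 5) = 4*g^3 - 4*g^2 + 10*g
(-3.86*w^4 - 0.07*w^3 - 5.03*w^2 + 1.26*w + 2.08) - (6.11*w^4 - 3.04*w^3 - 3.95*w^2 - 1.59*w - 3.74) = -9.97*w^4 + 2.97*w^3 - 1.08*w^2 + 2.85*w + 5.82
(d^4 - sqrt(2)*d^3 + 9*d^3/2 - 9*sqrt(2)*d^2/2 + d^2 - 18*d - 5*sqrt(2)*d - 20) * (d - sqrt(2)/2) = d^5 - 3*sqrt(2)*d^4/2 + 9*d^4/2 - 27*sqrt(2)*d^3/4 + 2*d^3 - 27*d^2/2 - 11*sqrt(2)*d^2/2 - 15*d + 9*sqrt(2)*d + 10*sqrt(2)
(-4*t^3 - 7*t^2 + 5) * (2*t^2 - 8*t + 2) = -8*t^5 + 18*t^4 + 48*t^3 - 4*t^2 - 40*t + 10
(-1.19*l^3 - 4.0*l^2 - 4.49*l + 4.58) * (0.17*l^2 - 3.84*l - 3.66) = -0.2023*l^5 + 3.8896*l^4 + 18.9521*l^3 + 32.6602*l^2 - 1.1538*l - 16.7628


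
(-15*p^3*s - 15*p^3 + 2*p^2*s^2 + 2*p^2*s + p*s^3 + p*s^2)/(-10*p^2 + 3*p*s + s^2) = p*(3*p*s + 3*p - s^2 - s)/(2*p - s)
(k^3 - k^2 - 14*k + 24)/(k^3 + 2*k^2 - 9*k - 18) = (k^2 + 2*k - 8)/(k^2 + 5*k + 6)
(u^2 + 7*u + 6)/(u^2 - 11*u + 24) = (u^2 + 7*u + 6)/(u^2 - 11*u + 24)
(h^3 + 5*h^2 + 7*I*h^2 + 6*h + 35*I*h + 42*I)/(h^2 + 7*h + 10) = (h^2 + h*(3 + 7*I) + 21*I)/(h + 5)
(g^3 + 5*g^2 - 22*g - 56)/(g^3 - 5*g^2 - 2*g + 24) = (g + 7)/(g - 3)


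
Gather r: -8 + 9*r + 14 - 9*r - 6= 0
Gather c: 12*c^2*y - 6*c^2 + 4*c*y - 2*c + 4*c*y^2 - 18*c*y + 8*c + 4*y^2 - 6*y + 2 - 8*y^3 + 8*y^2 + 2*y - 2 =c^2*(12*y - 6) + c*(4*y^2 - 14*y + 6) - 8*y^3 + 12*y^2 - 4*y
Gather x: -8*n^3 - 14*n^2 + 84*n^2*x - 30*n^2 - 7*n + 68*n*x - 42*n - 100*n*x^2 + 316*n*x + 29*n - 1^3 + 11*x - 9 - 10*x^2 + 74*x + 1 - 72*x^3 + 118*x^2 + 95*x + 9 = -8*n^3 - 44*n^2 - 20*n - 72*x^3 + x^2*(108 - 100*n) + x*(84*n^2 + 384*n + 180)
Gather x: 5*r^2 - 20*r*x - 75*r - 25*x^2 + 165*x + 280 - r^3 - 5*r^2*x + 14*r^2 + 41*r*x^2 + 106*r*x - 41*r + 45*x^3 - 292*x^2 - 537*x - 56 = -r^3 + 19*r^2 - 116*r + 45*x^3 + x^2*(41*r - 317) + x*(-5*r^2 + 86*r - 372) + 224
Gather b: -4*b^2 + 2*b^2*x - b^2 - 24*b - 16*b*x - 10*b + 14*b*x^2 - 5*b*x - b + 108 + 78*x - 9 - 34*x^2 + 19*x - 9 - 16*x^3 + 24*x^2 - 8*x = b^2*(2*x - 5) + b*(14*x^2 - 21*x - 35) - 16*x^3 - 10*x^2 + 89*x + 90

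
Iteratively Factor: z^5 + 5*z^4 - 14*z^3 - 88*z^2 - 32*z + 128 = (z + 2)*(z^4 + 3*z^3 - 20*z^2 - 48*z + 64) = (z - 4)*(z + 2)*(z^3 + 7*z^2 + 8*z - 16) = (z - 4)*(z + 2)*(z + 4)*(z^2 + 3*z - 4) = (z - 4)*(z + 2)*(z + 4)^2*(z - 1)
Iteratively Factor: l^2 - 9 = (l + 3)*(l - 3)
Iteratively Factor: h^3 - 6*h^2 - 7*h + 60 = (h + 3)*(h^2 - 9*h + 20) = (h - 4)*(h + 3)*(h - 5)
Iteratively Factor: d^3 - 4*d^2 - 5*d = (d)*(d^2 - 4*d - 5) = d*(d + 1)*(d - 5)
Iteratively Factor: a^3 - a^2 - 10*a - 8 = (a + 2)*(a^2 - 3*a - 4) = (a - 4)*(a + 2)*(a + 1)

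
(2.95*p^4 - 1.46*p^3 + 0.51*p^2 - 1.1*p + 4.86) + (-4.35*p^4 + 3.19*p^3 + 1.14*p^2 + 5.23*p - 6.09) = -1.4*p^4 + 1.73*p^3 + 1.65*p^2 + 4.13*p - 1.23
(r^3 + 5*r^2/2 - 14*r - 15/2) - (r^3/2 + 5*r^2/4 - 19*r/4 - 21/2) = r^3/2 + 5*r^2/4 - 37*r/4 + 3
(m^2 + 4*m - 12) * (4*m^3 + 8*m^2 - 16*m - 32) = 4*m^5 + 24*m^4 - 32*m^3 - 192*m^2 + 64*m + 384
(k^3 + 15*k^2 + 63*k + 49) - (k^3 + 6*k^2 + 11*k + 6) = 9*k^2 + 52*k + 43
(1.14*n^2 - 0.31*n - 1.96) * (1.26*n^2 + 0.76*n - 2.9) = 1.4364*n^4 + 0.4758*n^3 - 6.0112*n^2 - 0.5906*n + 5.684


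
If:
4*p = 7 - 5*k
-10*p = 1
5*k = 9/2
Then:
No Solution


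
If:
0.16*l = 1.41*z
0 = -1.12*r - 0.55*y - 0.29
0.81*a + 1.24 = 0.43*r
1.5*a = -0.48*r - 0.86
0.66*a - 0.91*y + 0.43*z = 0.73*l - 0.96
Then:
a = -0.93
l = 4.27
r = 1.13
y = -2.82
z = 0.48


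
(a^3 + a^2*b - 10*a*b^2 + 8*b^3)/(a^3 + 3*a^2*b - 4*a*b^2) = (a - 2*b)/a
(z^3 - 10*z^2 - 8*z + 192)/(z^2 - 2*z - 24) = z - 8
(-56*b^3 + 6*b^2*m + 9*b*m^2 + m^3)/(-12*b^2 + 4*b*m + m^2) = (28*b^2 + 11*b*m + m^2)/(6*b + m)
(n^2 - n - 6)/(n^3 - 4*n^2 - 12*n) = (n - 3)/(n*(n - 6))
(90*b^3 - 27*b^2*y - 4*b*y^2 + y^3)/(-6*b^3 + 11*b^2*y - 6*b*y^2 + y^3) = (-30*b^2 - b*y + y^2)/(2*b^2 - 3*b*y + y^2)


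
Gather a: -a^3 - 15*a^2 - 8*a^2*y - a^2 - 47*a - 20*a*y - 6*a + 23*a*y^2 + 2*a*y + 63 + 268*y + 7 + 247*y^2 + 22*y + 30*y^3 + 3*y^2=-a^3 + a^2*(-8*y - 16) + a*(23*y^2 - 18*y - 53) + 30*y^3 + 250*y^2 + 290*y + 70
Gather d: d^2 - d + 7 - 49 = d^2 - d - 42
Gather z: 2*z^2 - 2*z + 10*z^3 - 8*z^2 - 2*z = 10*z^3 - 6*z^2 - 4*z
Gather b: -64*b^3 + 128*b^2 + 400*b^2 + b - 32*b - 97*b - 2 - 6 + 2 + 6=-64*b^3 + 528*b^2 - 128*b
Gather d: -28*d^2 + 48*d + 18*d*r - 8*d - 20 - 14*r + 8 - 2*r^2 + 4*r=-28*d^2 + d*(18*r + 40) - 2*r^2 - 10*r - 12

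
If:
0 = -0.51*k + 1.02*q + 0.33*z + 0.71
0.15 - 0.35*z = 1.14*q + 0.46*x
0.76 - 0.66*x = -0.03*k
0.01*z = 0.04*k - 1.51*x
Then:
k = -4.43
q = 49.23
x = 0.95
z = -161.18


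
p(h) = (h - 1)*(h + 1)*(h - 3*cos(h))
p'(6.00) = 43.10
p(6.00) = 109.18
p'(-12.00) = 721.95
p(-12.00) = -2078.01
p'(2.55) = 40.41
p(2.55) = 27.73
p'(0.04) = -1.35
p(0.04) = 2.95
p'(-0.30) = 1.80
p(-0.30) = 2.88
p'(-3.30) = 16.80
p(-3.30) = -3.34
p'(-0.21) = 0.96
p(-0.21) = 3.01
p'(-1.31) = 4.10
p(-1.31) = -1.49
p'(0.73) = -3.60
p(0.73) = 0.70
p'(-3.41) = 22.61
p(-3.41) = -5.50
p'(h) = (h - 1)*(h + 1)*(3*sin(h) + 1) + (h - 1)*(h - 3*cos(h)) + (h + 1)*(h - 3*cos(h))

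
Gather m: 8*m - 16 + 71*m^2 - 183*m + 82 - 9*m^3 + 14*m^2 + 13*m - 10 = -9*m^3 + 85*m^2 - 162*m + 56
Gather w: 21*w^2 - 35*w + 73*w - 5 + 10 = 21*w^2 + 38*w + 5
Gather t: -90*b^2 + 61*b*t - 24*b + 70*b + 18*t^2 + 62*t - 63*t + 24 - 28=-90*b^2 + 46*b + 18*t^2 + t*(61*b - 1) - 4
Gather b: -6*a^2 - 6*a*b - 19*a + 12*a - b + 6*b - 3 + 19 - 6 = -6*a^2 - 7*a + b*(5 - 6*a) + 10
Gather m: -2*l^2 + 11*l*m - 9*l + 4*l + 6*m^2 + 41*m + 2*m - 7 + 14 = -2*l^2 - 5*l + 6*m^2 + m*(11*l + 43) + 7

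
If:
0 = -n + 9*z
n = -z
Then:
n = 0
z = 0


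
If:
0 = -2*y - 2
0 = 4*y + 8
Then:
No Solution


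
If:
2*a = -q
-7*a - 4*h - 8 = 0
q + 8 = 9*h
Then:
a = -104/55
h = 72/55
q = 208/55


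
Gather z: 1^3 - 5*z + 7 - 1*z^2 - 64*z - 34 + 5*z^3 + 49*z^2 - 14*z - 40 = 5*z^3 + 48*z^2 - 83*z - 66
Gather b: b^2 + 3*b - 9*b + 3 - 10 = b^2 - 6*b - 7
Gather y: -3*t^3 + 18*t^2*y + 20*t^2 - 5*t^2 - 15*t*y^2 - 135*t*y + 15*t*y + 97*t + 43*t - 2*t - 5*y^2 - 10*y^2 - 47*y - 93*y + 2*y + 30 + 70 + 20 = -3*t^3 + 15*t^2 + 138*t + y^2*(-15*t - 15) + y*(18*t^2 - 120*t - 138) + 120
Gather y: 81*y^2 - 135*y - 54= 81*y^2 - 135*y - 54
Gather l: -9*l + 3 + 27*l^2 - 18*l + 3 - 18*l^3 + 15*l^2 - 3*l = -18*l^3 + 42*l^2 - 30*l + 6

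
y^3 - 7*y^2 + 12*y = y*(y - 4)*(y - 3)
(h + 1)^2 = h^2 + 2*h + 1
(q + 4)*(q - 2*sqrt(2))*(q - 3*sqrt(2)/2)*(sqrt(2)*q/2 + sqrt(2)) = sqrt(2)*q^4/2 - 7*q^3/2 + 3*sqrt(2)*q^3 - 21*q^2 + 7*sqrt(2)*q^2 - 28*q + 18*sqrt(2)*q + 24*sqrt(2)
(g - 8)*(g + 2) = g^2 - 6*g - 16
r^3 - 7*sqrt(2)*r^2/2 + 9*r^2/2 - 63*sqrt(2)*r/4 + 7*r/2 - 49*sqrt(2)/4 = (r + 1)*(r + 7/2)*(r - 7*sqrt(2)/2)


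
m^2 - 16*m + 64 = (m - 8)^2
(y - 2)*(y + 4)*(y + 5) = y^3 + 7*y^2 + 2*y - 40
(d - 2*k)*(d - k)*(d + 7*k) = d^3 + 4*d^2*k - 19*d*k^2 + 14*k^3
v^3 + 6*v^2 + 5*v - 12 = (v - 1)*(v + 3)*(v + 4)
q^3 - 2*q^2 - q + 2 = (q - 2)*(q - 1)*(q + 1)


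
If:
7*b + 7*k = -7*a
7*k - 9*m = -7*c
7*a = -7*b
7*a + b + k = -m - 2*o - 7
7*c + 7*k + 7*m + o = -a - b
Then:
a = -31*o/96 - 7/6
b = 31*o/96 + 7/6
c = -9*o/112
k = 0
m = -o/16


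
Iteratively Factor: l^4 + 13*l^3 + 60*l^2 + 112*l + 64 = (l + 4)*(l^3 + 9*l^2 + 24*l + 16) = (l + 4)^2*(l^2 + 5*l + 4) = (l + 4)^3*(l + 1)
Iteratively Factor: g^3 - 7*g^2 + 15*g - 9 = (g - 3)*(g^2 - 4*g + 3) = (g - 3)*(g - 1)*(g - 3)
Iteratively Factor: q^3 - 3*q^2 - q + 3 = (q - 3)*(q^2 - 1) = (q - 3)*(q - 1)*(q + 1)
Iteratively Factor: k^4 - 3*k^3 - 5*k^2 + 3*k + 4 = (k + 1)*(k^3 - 4*k^2 - k + 4) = (k - 4)*(k + 1)*(k^2 - 1) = (k - 4)*(k - 1)*(k + 1)*(k + 1)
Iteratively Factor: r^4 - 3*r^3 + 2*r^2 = (r)*(r^3 - 3*r^2 + 2*r) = r*(r - 2)*(r^2 - r) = r^2*(r - 2)*(r - 1)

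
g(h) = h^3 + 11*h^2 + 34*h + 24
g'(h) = 3*h^2 + 22*h + 34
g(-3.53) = -2.94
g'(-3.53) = -6.28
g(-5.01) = 4.01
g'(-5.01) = -0.92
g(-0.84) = 2.61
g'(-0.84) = 17.64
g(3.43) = 310.39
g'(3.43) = 144.75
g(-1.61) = -6.40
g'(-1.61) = 6.36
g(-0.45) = 10.84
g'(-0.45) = 24.71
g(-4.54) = 2.79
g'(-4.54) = -4.05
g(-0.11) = 20.39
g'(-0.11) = 31.62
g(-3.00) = -6.00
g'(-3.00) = -5.00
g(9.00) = 1950.00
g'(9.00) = 475.00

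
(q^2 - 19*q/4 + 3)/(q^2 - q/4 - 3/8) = 2*(q - 4)/(2*q + 1)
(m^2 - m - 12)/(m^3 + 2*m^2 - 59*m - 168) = (m - 4)/(m^2 - m - 56)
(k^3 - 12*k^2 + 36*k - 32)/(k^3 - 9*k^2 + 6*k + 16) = (k - 2)/(k + 1)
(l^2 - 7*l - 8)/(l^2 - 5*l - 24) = (l + 1)/(l + 3)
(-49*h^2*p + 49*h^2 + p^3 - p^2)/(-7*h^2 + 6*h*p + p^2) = (-7*h*p + 7*h + p^2 - p)/(-h + p)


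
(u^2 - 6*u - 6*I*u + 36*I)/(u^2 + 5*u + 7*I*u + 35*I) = (u^2 - 6*u*(1 + I) + 36*I)/(u^2 + u*(5 + 7*I) + 35*I)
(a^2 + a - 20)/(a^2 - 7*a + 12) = (a + 5)/(a - 3)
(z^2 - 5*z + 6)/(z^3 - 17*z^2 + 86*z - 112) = (z - 3)/(z^2 - 15*z + 56)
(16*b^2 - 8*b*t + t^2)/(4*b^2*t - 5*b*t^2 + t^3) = (-4*b + t)/(t*(-b + t))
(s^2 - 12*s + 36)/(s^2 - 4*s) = (s^2 - 12*s + 36)/(s*(s - 4))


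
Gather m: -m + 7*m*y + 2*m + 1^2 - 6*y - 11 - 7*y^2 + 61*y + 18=m*(7*y + 1) - 7*y^2 + 55*y + 8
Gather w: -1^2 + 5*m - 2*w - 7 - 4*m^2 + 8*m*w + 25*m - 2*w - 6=-4*m^2 + 30*m + w*(8*m - 4) - 14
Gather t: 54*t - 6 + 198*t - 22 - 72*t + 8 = 180*t - 20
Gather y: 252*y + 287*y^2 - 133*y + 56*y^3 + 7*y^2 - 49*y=56*y^3 + 294*y^2 + 70*y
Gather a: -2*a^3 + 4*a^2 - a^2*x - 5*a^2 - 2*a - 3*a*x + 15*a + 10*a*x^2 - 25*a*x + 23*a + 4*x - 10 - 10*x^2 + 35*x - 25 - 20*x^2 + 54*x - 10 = -2*a^3 + a^2*(-x - 1) + a*(10*x^2 - 28*x + 36) - 30*x^2 + 93*x - 45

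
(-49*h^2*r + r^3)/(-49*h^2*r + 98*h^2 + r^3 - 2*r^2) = r/(r - 2)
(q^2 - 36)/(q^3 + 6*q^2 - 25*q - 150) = (q - 6)/(q^2 - 25)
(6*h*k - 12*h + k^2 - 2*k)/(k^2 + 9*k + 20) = (6*h*k - 12*h + k^2 - 2*k)/(k^2 + 9*k + 20)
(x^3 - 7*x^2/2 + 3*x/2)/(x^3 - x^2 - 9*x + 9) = x*(2*x - 1)/(2*(x^2 + 2*x - 3))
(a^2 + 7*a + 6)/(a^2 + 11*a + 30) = (a + 1)/(a + 5)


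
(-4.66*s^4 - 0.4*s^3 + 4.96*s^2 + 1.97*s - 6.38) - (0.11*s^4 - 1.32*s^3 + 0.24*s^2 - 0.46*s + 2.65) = -4.77*s^4 + 0.92*s^3 + 4.72*s^2 + 2.43*s - 9.03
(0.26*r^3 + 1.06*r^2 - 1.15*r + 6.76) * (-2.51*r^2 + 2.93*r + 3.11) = -0.6526*r^5 - 1.8988*r^4 + 6.8009*r^3 - 17.0405*r^2 + 16.2303*r + 21.0236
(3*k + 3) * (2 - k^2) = -3*k^3 - 3*k^2 + 6*k + 6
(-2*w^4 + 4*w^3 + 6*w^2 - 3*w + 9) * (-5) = 10*w^4 - 20*w^3 - 30*w^2 + 15*w - 45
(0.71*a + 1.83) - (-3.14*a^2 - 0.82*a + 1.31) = 3.14*a^2 + 1.53*a + 0.52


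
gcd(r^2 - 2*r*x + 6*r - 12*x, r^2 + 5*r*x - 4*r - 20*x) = 1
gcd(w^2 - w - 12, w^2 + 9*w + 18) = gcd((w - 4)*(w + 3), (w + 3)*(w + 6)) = w + 3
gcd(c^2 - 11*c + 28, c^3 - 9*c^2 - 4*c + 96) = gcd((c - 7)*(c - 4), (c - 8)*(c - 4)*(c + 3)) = c - 4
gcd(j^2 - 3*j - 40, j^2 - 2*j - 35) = j + 5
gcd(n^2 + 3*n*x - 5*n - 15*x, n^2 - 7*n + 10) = n - 5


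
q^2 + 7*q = q*(q + 7)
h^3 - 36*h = h*(h - 6)*(h + 6)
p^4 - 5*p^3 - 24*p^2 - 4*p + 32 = (p - 8)*(p - 1)*(p + 2)^2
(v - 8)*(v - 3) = v^2 - 11*v + 24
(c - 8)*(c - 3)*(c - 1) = c^3 - 12*c^2 + 35*c - 24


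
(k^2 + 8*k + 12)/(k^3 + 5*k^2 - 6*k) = (k + 2)/(k*(k - 1))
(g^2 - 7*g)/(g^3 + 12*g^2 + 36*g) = (g - 7)/(g^2 + 12*g + 36)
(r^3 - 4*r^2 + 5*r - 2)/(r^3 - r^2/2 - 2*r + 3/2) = 2*(r - 2)/(2*r + 3)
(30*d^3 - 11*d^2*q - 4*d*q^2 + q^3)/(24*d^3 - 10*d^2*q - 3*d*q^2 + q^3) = (-5*d + q)/(-4*d + q)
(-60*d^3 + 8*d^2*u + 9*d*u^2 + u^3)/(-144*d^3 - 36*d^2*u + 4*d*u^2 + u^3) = (-10*d^2 + 3*d*u + u^2)/(-24*d^2 - 2*d*u + u^2)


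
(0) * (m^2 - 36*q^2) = 0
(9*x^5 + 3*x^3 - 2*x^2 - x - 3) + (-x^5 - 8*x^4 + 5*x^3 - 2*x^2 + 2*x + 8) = 8*x^5 - 8*x^4 + 8*x^3 - 4*x^2 + x + 5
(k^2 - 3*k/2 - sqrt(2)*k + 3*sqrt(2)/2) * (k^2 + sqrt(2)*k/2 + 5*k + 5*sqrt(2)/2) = k^4 - sqrt(2)*k^3/2 + 7*k^3/2 - 17*k^2/2 - 7*sqrt(2)*k^2/4 - 7*k/2 + 15*sqrt(2)*k/4 + 15/2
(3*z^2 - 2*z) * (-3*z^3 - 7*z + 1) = -9*z^5 + 6*z^4 - 21*z^3 + 17*z^2 - 2*z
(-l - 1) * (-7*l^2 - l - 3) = 7*l^3 + 8*l^2 + 4*l + 3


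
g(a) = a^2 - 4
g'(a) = 2*a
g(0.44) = -3.81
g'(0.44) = 0.88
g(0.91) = -3.17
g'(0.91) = 1.82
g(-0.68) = -3.54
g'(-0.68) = -1.36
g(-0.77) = -3.41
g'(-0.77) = -1.54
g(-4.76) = 18.66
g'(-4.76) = -9.52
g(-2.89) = 4.35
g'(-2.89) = -5.78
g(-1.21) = -2.54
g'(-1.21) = -2.42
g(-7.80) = 56.84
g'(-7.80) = -15.60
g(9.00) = 77.00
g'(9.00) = 18.00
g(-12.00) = 140.00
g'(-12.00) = -24.00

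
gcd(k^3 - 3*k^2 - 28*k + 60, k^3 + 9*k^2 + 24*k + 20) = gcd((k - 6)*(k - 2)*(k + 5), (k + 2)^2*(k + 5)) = k + 5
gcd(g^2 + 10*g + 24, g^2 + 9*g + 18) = g + 6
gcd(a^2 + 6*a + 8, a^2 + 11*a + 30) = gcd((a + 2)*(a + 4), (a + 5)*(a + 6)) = 1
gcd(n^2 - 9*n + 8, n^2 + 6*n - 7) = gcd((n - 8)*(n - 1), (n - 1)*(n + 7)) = n - 1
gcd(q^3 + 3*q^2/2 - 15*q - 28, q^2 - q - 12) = q - 4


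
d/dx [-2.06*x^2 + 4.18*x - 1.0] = 4.18 - 4.12*x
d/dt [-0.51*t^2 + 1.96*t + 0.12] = 1.96 - 1.02*t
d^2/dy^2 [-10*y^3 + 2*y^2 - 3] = 4 - 60*y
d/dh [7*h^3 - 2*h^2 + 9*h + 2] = 21*h^2 - 4*h + 9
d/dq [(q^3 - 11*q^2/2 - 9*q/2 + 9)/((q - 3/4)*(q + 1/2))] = 4*(16*q^4 - 8*q^3 + 76*q^2 - 222*q + 63)/(64*q^4 - 32*q^3 - 44*q^2 + 12*q + 9)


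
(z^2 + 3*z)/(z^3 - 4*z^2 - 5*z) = (z + 3)/(z^2 - 4*z - 5)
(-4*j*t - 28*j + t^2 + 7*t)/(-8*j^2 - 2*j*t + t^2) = (t + 7)/(2*j + t)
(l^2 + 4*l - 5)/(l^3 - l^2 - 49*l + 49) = (l + 5)/(l^2 - 49)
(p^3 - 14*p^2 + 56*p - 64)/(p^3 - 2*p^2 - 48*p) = (p^2 - 6*p + 8)/(p*(p + 6))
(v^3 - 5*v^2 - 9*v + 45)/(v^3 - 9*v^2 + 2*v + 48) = (v^2 - 2*v - 15)/(v^2 - 6*v - 16)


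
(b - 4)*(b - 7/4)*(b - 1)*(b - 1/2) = b^4 - 29*b^3/4 + 129*b^2/8 - 107*b/8 + 7/2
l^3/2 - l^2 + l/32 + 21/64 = (l/2 + 1/4)*(l - 7/4)*(l - 3/4)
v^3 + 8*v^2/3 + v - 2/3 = (v - 1/3)*(v + 1)*(v + 2)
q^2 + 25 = (q - 5*I)*(q + 5*I)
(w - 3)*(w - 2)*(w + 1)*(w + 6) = w^4 + 2*w^3 - 23*w^2 + 12*w + 36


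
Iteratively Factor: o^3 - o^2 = (o)*(o^2 - o) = o*(o - 1)*(o)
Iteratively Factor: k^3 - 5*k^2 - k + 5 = (k - 5)*(k^2 - 1) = (k - 5)*(k + 1)*(k - 1)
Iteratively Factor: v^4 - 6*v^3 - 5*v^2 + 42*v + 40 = (v + 1)*(v^3 - 7*v^2 + 2*v + 40) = (v - 5)*(v + 1)*(v^2 - 2*v - 8) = (v - 5)*(v - 4)*(v + 1)*(v + 2)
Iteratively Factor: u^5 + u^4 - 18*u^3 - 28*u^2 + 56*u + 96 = (u + 2)*(u^4 - u^3 - 16*u^2 + 4*u + 48) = (u + 2)*(u + 3)*(u^3 - 4*u^2 - 4*u + 16) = (u - 4)*(u + 2)*(u + 3)*(u^2 - 4) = (u - 4)*(u - 2)*(u + 2)*(u + 3)*(u + 2)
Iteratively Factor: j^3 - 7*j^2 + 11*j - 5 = (j - 1)*(j^2 - 6*j + 5) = (j - 5)*(j - 1)*(j - 1)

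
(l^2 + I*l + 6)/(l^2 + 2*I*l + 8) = (l + 3*I)/(l + 4*I)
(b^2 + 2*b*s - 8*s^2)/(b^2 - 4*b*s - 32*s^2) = (-b + 2*s)/(-b + 8*s)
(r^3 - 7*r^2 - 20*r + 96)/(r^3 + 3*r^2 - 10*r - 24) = (r - 8)/(r + 2)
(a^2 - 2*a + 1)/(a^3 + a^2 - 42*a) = (a^2 - 2*a + 1)/(a*(a^2 + a - 42))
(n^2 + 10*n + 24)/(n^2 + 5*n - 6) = (n + 4)/(n - 1)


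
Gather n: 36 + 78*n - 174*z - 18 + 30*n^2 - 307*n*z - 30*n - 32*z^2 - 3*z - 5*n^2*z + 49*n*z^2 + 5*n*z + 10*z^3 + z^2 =n^2*(30 - 5*z) + n*(49*z^2 - 302*z + 48) + 10*z^3 - 31*z^2 - 177*z + 18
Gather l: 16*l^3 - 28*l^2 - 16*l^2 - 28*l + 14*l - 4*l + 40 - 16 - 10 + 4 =16*l^3 - 44*l^2 - 18*l + 18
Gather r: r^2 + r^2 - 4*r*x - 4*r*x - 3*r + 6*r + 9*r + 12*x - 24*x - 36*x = 2*r^2 + r*(12 - 8*x) - 48*x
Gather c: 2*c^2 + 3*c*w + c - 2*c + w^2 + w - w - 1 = 2*c^2 + c*(3*w - 1) + w^2 - 1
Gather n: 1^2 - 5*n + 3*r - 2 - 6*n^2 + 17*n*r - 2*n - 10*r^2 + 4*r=-6*n^2 + n*(17*r - 7) - 10*r^2 + 7*r - 1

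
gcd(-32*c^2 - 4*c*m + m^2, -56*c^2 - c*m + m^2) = 8*c - m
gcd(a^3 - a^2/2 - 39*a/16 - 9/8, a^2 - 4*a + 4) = a - 2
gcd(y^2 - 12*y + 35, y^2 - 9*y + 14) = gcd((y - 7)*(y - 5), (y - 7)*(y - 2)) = y - 7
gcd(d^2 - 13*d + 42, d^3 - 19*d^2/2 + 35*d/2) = d - 7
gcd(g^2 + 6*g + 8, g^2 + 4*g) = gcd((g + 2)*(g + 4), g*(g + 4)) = g + 4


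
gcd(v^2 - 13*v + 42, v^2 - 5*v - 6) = v - 6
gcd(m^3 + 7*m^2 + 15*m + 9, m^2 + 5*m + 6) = m + 3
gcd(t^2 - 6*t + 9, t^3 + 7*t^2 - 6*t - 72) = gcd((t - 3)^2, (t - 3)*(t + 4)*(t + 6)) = t - 3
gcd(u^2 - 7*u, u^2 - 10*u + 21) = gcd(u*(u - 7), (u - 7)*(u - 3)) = u - 7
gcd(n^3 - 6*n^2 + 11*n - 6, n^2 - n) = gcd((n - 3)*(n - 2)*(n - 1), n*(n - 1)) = n - 1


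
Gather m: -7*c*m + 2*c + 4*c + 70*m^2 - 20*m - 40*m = 6*c + 70*m^2 + m*(-7*c - 60)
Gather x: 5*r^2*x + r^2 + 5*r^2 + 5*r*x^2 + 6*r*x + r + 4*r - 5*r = 6*r^2 + 5*r*x^2 + x*(5*r^2 + 6*r)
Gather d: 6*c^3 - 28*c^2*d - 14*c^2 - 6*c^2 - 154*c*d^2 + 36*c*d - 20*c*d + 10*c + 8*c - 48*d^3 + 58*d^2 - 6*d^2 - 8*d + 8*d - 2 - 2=6*c^3 - 20*c^2 + 18*c - 48*d^3 + d^2*(52 - 154*c) + d*(-28*c^2 + 16*c) - 4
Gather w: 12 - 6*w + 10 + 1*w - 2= 20 - 5*w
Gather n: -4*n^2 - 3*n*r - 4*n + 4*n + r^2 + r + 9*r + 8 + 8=-4*n^2 - 3*n*r + r^2 + 10*r + 16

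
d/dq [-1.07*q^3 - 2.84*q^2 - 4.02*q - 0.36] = -3.21*q^2 - 5.68*q - 4.02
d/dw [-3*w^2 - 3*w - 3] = -6*w - 3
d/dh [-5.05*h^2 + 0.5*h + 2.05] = 0.5 - 10.1*h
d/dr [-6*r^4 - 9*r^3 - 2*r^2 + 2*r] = -24*r^3 - 27*r^2 - 4*r + 2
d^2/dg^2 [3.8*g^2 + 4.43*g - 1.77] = 7.60000000000000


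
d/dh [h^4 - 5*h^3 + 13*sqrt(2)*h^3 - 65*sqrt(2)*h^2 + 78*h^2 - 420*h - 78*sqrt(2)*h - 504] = 4*h^3 - 15*h^2 + 39*sqrt(2)*h^2 - 130*sqrt(2)*h + 156*h - 420 - 78*sqrt(2)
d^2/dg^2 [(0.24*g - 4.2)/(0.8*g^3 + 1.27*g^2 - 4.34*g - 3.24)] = (0.9216*g^5 - 30.79296*g^4 - 65.834448*g^3 + 54.31428*g^2 + 79.504272*g - 199.532928)/(0.512*g^9 + 2.4384*g^8 - 4.46184*g^7 - 30.629057*g^6 + 4.454442*g^5 + 123.581928*g^4 + 50.597128*g^3 - 143.086176*g^2 - 136.678752*g - 34.012224)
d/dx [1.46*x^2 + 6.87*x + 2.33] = 2.92*x + 6.87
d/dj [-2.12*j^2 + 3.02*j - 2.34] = 3.02 - 4.24*j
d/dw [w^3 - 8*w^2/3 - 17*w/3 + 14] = 3*w^2 - 16*w/3 - 17/3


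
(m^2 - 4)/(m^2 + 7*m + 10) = (m - 2)/(m + 5)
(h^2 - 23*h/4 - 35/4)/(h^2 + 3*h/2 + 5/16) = 4*(h - 7)/(4*h + 1)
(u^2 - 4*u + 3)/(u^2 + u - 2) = (u - 3)/(u + 2)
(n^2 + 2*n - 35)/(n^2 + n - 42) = (n - 5)/(n - 6)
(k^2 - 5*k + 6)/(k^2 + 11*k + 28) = (k^2 - 5*k + 6)/(k^2 + 11*k + 28)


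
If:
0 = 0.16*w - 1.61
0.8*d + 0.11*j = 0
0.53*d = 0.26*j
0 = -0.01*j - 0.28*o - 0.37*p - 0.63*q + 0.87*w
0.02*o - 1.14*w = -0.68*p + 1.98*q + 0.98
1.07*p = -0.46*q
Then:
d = 0.00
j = 0.00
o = 39.89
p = 2.20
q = -5.13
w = 10.06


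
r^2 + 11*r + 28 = (r + 4)*(r + 7)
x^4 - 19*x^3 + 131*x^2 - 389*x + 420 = (x - 7)*(x - 5)*(x - 4)*(x - 3)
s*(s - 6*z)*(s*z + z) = s^3*z - 6*s^2*z^2 + s^2*z - 6*s*z^2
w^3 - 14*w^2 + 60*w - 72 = (w - 6)^2*(w - 2)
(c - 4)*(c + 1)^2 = c^3 - 2*c^2 - 7*c - 4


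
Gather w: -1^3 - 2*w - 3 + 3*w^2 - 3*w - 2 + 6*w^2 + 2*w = 9*w^2 - 3*w - 6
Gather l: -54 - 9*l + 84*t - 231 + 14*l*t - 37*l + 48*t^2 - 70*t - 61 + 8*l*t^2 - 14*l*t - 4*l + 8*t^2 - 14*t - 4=l*(8*t^2 - 50) + 56*t^2 - 350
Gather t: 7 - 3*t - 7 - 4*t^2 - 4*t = -4*t^2 - 7*t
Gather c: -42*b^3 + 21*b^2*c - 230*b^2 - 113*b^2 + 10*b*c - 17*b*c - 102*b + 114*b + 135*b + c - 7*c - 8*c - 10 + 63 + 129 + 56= -42*b^3 - 343*b^2 + 147*b + c*(21*b^2 - 7*b - 14) + 238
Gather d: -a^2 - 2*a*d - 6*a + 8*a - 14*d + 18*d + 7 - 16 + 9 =-a^2 + 2*a + d*(4 - 2*a)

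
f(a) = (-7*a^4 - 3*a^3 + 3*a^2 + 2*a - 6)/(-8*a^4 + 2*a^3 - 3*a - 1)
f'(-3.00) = -0.05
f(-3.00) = 0.68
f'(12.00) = 0.00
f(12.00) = 0.92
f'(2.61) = -0.03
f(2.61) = 1.04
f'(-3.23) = -0.05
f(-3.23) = 0.69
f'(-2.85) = -0.06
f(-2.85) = 0.67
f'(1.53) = -0.00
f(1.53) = 1.07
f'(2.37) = -0.03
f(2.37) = 1.05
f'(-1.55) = 0.12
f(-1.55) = 0.62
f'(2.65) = -0.03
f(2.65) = 1.04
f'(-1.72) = 0.02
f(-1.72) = 0.61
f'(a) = (32*a^3 - 6*a^2 + 3)*(-7*a^4 - 3*a^3 + 3*a^2 + 2*a - 6)/(-8*a^4 + 2*a^3 - 3*a - 1)^2 + (-28*a^3 - 9*a^2 + 6*a + 2)/(-8*a^4 + 2*a^3 - 3*a - 1) = (-38*a^6 + 48*a^5 + 105*a^4 - 154*a^3 + 36*a^2 - 6*a - 20)/(64*a^8 - 32*a^7 + 4*a^6 + 48*a^5 + 4*a^4 - 4*a^3 + 9*a^2 + 6*a + 1)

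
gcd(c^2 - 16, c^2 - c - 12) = c - 4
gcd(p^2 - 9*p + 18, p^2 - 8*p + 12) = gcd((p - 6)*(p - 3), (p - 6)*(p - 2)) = p - 6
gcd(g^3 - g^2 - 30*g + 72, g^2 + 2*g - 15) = g - 3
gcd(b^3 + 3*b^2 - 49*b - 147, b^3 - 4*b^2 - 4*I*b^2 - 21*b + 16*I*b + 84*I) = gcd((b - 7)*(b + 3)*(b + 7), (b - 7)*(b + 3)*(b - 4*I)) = b^2 - 4*b - 21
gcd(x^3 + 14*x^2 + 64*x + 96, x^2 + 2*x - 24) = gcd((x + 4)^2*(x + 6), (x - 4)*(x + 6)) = x + 6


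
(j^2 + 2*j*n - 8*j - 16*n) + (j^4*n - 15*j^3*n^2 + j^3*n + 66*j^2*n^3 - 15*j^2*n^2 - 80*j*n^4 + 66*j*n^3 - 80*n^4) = j^4*n - 15*j^3*n^2 + j^3*n + 66*j^2*n^3 - 15*j^2*n^2 + j^2 - 80*j*n^4 + 66*j*n^3 + 2*j*n - 8*j - 80*n^4 - 16*n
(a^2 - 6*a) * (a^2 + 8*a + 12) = a^4 + 2*a^3 - 36*a^2 - 72*a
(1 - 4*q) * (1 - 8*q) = 32*q^2 - 12*q + 1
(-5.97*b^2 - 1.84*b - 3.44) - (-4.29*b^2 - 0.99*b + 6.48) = -1.68*b^2 - 0.85*b - 9.92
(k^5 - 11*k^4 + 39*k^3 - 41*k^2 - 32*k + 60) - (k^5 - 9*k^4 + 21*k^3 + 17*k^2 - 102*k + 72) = -2*k^4 + 18*k^3 - 58*k^2 + 70*k - 12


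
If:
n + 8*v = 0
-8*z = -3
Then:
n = -8*v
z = 3/8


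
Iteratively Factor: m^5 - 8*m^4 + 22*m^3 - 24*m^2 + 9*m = (m)*(m^4 - 8*m^3 + 22*m^2 - 24*m + 9) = m*(m - 1)*(m^3 - 7*m^2 + 15*m - 9) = m*(m - 3)*(m - 1)*(m^2 - 4*m + 3) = m*(m - 3)^2*(m - 1)*(m - 1)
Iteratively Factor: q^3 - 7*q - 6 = (q + 2)*(q^2 - 2*q - 3) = (q - 3)*(q + 2)*(q + 1)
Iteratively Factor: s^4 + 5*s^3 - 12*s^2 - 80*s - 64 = (s - 4)*(s^3 + 9*s^2 + 24*s + 16) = (s - 4)*(s + 1)*(s^2 + 8*s + 16) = (s - 4)*(s + 1)*(s + 4)*(s + 4)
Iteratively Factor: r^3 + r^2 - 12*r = (r)*(r^2 + r - 12) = r*(r - 3)*(r + 4)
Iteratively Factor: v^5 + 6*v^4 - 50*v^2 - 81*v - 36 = (v - 3)*(v^4 + 9*v^3 + 27*v^2 + 31*v + 12) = (v - 3)*(v + 1)*(v^3 + 8*v^2 + 19*v + 12) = (v - 3)*(v + 1)*(v + 4)*(v^2 + 4*v + 3) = (v - 3)*(v + 1)^2*(v + 4)*(v + 3)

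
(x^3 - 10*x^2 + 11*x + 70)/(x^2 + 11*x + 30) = (x^3 - 10*x^2 + 11*x + 70)/(x^2 + 11*x + 30)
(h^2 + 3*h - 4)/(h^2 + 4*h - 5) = (h + 4)/(h + 5)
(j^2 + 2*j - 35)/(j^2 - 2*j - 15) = (j + 7)/(j + 3)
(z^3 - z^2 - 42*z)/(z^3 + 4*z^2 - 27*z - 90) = z*(z - 7)/(z^2 - 2*z - 15)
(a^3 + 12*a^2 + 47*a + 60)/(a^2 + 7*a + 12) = a + 5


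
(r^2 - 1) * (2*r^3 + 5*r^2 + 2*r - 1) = 2*r^5 + 5*r^4 - 6*r^2 - 2*r + 1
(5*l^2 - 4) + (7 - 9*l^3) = -9*l^3 + 5*l^2 + 3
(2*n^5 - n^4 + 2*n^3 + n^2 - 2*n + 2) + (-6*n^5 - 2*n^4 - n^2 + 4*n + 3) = -4*n^5 - 3*n^4 + 2*n^3 + 2*n + 5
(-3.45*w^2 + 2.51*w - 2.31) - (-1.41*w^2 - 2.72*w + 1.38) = -2.04*w^2 + 5.23*w - 3.69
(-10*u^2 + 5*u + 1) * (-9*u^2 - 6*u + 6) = 90*u^4 + 15*u^3 - 99*u^2 + 24*u + 6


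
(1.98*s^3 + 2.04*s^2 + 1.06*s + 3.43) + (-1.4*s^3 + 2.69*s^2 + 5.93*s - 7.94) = 0.58*s^3 + 4.73*s^2 + 6.99*s - 4.51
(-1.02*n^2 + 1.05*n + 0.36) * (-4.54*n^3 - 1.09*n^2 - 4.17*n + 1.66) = 4.6308*n^5 - 3.6552*n^4 + 1.4745*n^3 - 6.4641*n^2 + 0.2418*n + 0.5976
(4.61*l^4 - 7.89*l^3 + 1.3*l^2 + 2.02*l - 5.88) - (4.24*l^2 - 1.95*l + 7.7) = 4.61*l^4 - 7.89*l^3 - 2.94*l^2 + 3.97*l - 13.58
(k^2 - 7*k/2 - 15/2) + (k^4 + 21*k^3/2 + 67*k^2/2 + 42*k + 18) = k^4 + 21*k^3/2 + 69*k^2/2 + 77*k/2 + 21/2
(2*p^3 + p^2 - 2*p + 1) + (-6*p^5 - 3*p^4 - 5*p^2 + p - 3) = -6*p^5 - 3*p^4 + 2*p^3 - 4*p^2 - p - 2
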